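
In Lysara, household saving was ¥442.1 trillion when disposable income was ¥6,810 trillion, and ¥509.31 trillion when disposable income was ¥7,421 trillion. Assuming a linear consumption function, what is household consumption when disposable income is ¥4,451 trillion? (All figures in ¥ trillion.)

MPS = ΔS/ΔY = (509.31 − 442.1)/(7421 − 6810) = 67.21/611 = 0.11
MPC = 1 − MPS = 0.89
Autonomous saving = 442.1 − 0.11(6810) = -307, so a = 307
C = 307 + 0.89(4451) = 307 + 3961.39 = 4268.39

C = 4268.39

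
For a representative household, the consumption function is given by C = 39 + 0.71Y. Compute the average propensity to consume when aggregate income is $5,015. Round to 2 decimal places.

APC = 0.72

C = 39 + 0.71(5015) = 3599.65
APC = C/Y = 3599.65/5015 = 0.72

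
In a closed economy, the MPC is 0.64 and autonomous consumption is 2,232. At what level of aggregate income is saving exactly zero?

At break-even, C = Y: 2232 + 0.64Y = Y
0.36Y = 2232, so Y = 2232/0.36 = 6200

Y = 6200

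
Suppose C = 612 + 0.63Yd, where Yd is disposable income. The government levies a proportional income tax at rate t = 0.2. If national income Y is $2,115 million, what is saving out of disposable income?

S = 14.04

Yd = (1 − 0.2)(2115) = 0.8(2115) = 1692
C = 612 + 0.63(1692) = 612 + 1065.96 = 1677.96
S = Yd − C = 1692 − 1677.96 = 14.04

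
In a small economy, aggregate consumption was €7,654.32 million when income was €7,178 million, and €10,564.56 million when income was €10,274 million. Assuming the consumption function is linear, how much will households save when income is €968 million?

S = -848.92

MPC = (10564.56 − 7654.32)/(10274 − 7178) = 2910.24/3096 = 0.94
a = 7654.32 − 0.94(7178) = 7654.32 − 6747.32 = 907
C = 907 + 0.94(968) = 1816.92
S = 968 − 1816.92 = -848.92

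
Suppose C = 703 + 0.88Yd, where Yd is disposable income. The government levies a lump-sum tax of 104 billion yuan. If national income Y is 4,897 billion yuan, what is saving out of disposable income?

Yd = Y − T = 4897 − 104 = 4793
C = 703 + 0.88(4793) = 703 + 4217.84 = 4920.84
S = Yd − C = 4793 − 4920.84 = -127.84

S = -127.84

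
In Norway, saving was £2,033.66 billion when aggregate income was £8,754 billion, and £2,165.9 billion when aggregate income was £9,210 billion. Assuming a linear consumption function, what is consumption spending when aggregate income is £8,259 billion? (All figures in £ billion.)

MPS = ΔS/ΔY = (2165.9 − 2033.66)/(9210 − 8754) = 132.24/456 = 0.29
MPC = 1 − MPS = 0.71
Autonomous saving = 2033.66 − 0.29(8754) = -505, so a = 505
C = 505 + 0.71(8259) = 505 + 5863.89 = 6368.89

C = 6368.89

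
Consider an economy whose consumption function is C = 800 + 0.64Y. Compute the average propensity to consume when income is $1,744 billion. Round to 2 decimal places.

APC = 1.10

C = 800 + 0.64(1744) = 1916.16
APC = C/Y = 1916.16/1744 = 1.10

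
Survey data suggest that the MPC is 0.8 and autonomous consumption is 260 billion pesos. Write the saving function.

S = -260 + 0.2Y

S = Y − C = Y − (260 + 0.8Y) = -260 + (1 − 0.8)Y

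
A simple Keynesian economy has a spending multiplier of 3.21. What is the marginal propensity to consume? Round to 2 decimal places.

k = 1/(1 − MPC), so 1 − MPC = 1/k = 1/3.21 = 0.3115
MPC = 1 − 0.3115 = 0.69

MPC = 0.69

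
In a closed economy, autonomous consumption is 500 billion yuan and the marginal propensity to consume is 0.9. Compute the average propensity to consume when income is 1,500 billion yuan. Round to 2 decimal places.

APC = 1.23

C = 500 + 0.9(1500) = 1850
APC = C/Y = 1850/1500 = 1.23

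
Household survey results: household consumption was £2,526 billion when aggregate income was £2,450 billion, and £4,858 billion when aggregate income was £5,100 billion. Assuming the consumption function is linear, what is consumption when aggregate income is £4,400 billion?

C = 4242

MPC = (4858 − 2526)/(5100 − 2450) = 2332/2650 = 0.88
a = 2526 − 0.88(2450) = 2526 − 2156 = 370
C = 370 + 0.88(4400) = 370 + 3872 = 4242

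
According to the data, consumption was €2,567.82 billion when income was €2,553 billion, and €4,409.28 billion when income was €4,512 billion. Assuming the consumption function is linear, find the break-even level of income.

MPC = (4409.28 − 2567.82)/(4512 − 2553) = 1841.46/1959 = 0.94
a = 2567.82 − 0.94(2553) = 2567.82 − 2399.82 = 168
Break-even: Y = a/(1−MPC) = 168/0.06 = 2800

Y = 2800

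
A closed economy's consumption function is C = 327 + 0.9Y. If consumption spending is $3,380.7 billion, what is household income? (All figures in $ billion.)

Y = 3393

327 + 0.9Y = 3380.7
0.9Y = 3053.7, so Y = 3053.7/0.9 = 3393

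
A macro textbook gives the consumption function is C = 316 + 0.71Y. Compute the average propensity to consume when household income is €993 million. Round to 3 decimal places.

C = 316 + 0.71(993) = 1021.03
APC = C/Y = 1021.03/993 = 1.028

APC = 1.028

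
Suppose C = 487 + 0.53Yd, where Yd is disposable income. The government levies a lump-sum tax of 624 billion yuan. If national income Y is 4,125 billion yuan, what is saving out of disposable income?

Yd = Y − T = 4125 − 624 = 3501
C = 487 + 0.53(3501) = 487 + 1855.53 = 2342.53
S = Yd − C = 3501 − 2342.53 = 1158.47

S = 1158.47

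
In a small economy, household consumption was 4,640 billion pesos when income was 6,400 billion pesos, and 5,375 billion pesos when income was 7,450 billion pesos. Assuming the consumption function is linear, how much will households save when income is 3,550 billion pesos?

MPC = (5375 − 4640)/(7450 − 6400) = 735/1050 = 0.7
a = 4640 − 0.7(6400) = 4640 − 4480 = 160
C = 160 + 0.7(3550) = 2645
S = 3550 − 2645 = 905

S = 905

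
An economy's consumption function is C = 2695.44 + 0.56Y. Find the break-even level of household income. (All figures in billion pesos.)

Y = 6126

At break-even, C = Y: 2695.44 + 0.56Y = Y
0.44Y = 2695.44, so Y = 2695.44/0.44 = 6126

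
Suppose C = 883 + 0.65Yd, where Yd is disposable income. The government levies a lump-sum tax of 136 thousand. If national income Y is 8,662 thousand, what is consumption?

C = 6424.9

Yd = Y − T = 8662 − 136 = 8526
C = 883 + 0.65(8526) = 883 + 5541.9 = 6424.9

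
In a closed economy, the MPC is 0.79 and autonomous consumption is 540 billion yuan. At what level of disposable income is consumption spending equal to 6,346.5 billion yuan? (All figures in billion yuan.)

Y = 7350

540 + 0.79Y = 6346.5
0.79Y = 5806.5, so Y = 5806.5/0.79 = 7350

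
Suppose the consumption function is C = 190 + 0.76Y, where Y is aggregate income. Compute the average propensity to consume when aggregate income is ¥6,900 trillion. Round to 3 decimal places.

APC = 0.788

C = 190 + 0.76(6900) = 5434
APC = C/Y = 5434/6900 = 0.788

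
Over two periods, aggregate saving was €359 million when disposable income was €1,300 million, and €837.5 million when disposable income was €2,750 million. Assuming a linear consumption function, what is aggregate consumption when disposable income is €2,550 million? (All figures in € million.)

MPS = ΔS/ΔY = (837.5 − 359)/(2750 − 1300) = 478.5/1450 = 0.33
MPC = 1 − MPS = 0.67
Autonomous saving = 359 − 0.33(1300) = -70, so a = 70
C = 70 + 0.67(2550) = 70 + 1708.5 = 1778.5

C = 1778.5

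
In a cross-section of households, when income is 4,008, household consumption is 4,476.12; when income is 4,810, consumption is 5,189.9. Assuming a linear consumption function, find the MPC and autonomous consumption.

MPC = ΔC/ΔY = (5189.9 − 4476.12)/(4810 − 4008) = 713.78/802 = 0.89
a = C − MPC·Y = 4476.12 − 0.89(4008) = 4476.12 − 3567.12 = 909

MPC = 0.89; a = 909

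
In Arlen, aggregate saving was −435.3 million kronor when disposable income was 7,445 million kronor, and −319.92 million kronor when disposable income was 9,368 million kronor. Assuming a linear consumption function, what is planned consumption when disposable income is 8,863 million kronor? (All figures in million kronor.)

MPS = ΔS/ΔY = (-319.92 − (-435.3))/(9368 − 7445) = 115.38/1923 = 0.06
MPC = 1 − MPS = 0.94
Autonomous saving = -435.3 − 0.06(7445) = -882, so a = 882
C = 882 + 0.94(8863) = 882 + 8331.22 = 9213.22

C = 9213.22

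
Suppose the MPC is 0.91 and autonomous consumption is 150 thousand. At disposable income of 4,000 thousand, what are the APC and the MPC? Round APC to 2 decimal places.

MPC = 0.91 (the slope of the consumption function)
C = 150 + 0.91(4000) = 3790, so APC = 3790/4000 = 0.95

APC = 0.95; MPC = 0.91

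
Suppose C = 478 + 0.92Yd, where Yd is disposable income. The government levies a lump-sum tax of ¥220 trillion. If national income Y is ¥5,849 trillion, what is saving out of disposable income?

S = -27.68

Yd = Y − T = 5849 − 220 = 5629
C = 478 + 0.92(5629) = 478 + 5178.68 = 5656.68
S = Yd − C = 5629 − 5656.68 = -27.68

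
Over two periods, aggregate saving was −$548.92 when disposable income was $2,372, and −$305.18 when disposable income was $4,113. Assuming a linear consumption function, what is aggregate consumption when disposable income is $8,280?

MPS = ΔS/ΔY = (-305.18 − (-548.92))/(4113 − 2372) = 243.74/1741 = 0.14
MPC = 1 − MPS = 0.86
Autonomous saving = -548.92 − 0.14(2372) = -881, so a = 881
C = 881 + 0.86(8280) = 881 + 7120.8 = 8001.8

C = 8001.8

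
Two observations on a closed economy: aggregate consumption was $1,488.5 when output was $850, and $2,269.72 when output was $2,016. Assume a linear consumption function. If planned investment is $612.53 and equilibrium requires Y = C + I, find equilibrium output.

MPC = (2269.72 − 1488.5)/(2016 − 850) = 781.22/1166 = 0.67
a = 1488.5 − 0.67(850) = 919
Equilibrium: Y = 919 + 0.67Y + 612.53
0.33Y = 1531.53, so Y = 1531.53/0.33 = 4641

Y = 4641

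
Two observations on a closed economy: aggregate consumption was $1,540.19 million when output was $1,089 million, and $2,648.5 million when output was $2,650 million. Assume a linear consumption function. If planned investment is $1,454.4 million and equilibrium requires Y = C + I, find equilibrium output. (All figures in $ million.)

MPC = (2648.5 − 1540.19)/(2650 − 1089) = 1108.31/1561 = 0.71
a = 1540.19 − 0.71(1089) = 767
Equilibrium: Y = 767 + 0.71Y + 1454.4
0.29Y = 2221.4, so Y = 2221.4/0.29 = 7660

Y = 7660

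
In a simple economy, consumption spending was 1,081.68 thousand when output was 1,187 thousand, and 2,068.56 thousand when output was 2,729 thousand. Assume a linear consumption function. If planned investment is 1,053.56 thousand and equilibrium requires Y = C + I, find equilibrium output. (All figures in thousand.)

MPC = (2068.56 − 1081.68)/(2729 − 1187) = 986.88/1542 = 0.64
a = 1081.68 − 0.64(1187) = 322
Equilibrium: Y = 322 + 0.64Y + 1053.56
0.36Y = 1375.56, so Y = 1375.56/0.36 = 3821

Y = 3821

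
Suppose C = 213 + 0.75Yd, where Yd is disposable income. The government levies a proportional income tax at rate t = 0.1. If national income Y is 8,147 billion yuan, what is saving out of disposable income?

Yd = (1 − 0.1)(8147) = 0.9(8147) = 7332.3
C = 213 + 0.75(7332.3) = 213 + 5499.225 = 5712.225
S = Yd − C = 7332.3 − 5712.225 = 1620.075

S = 1620.075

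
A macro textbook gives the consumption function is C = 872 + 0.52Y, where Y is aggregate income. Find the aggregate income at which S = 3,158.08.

Y = 8396

S = Y − C = -872 + 0.48Y
-872 + 0.48Y = 3158.08, so 0.48Y = 4030.08 and Y = 8396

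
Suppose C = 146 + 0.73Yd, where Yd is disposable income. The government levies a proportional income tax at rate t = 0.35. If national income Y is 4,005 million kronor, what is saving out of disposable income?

Yd = (1 − 0.35)(4005) = 0.65(4005) = 2603.25
C = 146 + 0.73(2603.25) = 146 + 1900.3725 = 2046.3725
S = Yd − C = 2603.25 − 2046.3725 = 556.8775

S = 556.8775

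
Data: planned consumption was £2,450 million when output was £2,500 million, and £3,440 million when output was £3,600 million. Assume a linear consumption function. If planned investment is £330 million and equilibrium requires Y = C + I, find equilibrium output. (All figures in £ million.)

Y = 5300

MPC = (3440 − 2450)/(3600 − 2500) = 990/1100 = 0.9
a = 2450 − 0.9(2500) = 200
Equilibrium: Y = 200 + 0.9Y + 330
0.1Y = 530, so Y = 530/0.1 = 5300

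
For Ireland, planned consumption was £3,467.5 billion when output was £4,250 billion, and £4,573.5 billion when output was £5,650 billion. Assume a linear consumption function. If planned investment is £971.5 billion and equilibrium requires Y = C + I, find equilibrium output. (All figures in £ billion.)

MPC = (4573.5 − 3467.5)/(5650 − 4250) = 1106/1400 = 0.79
a = 3467.5 − 0.79(4250) = 110
Equilibrium: Y = 110 + 0.79Y + 971.5
0.21Y = 1081.5, so Y = 1081.5/0.21 = 5150

Y = 5150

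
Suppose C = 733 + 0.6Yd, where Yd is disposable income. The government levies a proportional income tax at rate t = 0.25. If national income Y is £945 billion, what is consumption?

C = 1158.25

Yd = (1 − 0.25)(945) = 0.75(945) = 708.75
C = 733 + 0.6(708.75) = 733 + 425.25 = 1158.25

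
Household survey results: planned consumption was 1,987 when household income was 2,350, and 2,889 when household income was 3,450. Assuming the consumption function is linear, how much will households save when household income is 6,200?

S = 1056

MPC = (2889 − 1987)/(3450 − 2350) = 902/1100 = 0.82
a = 1987 − 0.82(2350) = 1987 − 1927 = 60
C = 60 + 0.82(6200) = 5144
S = 6200 − 5144 = 1056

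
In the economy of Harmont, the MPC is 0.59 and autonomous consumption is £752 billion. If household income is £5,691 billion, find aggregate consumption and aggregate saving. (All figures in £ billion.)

C = 752 + 0.59(5691) = 752 + 3357.69 = 4109.69
S = Y − C = 5691 − 4109.69 = 1581.31

C = 4109.69; S = 1581.31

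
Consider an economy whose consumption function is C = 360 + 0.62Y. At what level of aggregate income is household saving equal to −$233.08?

Y = 334

S = Y − C = -360 + 0.38Y
-360 + 0.38Y = -233.08, so 0.38Y = 126.92 and Y = 334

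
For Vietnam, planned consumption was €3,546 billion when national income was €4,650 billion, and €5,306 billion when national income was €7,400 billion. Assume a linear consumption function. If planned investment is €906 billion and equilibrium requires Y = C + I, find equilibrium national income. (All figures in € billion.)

MPC = (5306 − 3546)/(7400 − 4650) = 1760/2750 = 0.64
a = 3546 − 0.64(4650) = 570
Equilibrium: Y = 570 + 0.64Y + 906
0.36Y = 1476, so Y = 1476/0.36 = 4100

Y = 4100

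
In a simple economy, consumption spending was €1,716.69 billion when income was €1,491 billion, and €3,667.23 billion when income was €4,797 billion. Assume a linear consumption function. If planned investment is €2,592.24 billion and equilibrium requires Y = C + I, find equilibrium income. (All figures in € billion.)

MPC = (3667.23 − 1716.69)/(4797 − 1491) = 1950.54/3306 = 0.59
a = 1716.69 − 0.59(1491) = 837
Equilibrium: Y = 837 + 0.59Y + 2592.24
0.41Y = 3429.24, so Y = 3429.24/0.41 = 8364

Y = 8364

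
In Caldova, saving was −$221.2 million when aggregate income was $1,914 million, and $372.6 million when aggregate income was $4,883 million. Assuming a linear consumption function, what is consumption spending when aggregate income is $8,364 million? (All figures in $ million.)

C = 7295.2

MPS = ΔS/ΔY = (372.6 − (-221.2))/(4883 − 1914) = 593.8/2969 = 0.2
MPC = 1 − MPS = 0.8
Autonomous saving = -221.2 − 0.2(1914) = -604, so a = 604
C = 604 + 0.8(8364) = 604 + 6691.2 = 7295.2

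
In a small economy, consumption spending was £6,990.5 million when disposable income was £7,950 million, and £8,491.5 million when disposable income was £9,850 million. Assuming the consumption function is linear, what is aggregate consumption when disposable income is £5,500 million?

C = 5055

MPC = (8491.5 − 6990.5)/(9850 − 7950) = 1501/1900 = 0.79
a = 6990.5 − 0.79(7950) = 6990.5 − 6280.5 = 710
C = 710 + 0.79(5500) = 710 + 4345 = 5055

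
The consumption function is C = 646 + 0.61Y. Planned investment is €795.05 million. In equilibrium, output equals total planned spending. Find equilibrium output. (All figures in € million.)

Y = 3695

Y = C + I = 646 + 0.61Y + 795.05
Y − 0.61Y = 1441.05
0.39Y = 1441.05, so Y = 1441.05/0.39 = 3695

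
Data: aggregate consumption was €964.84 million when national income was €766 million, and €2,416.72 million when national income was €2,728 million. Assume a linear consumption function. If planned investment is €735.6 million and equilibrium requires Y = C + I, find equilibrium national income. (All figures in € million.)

Y = 4360

MPC = (2416.72 − 964.84)/(2728 − 766) = 1451.88/1962 = 0.74
a = 964.84 − 0.74(766) = 398
Equilibrium: Y = 398 + 0.74Y + 735.6
0.26Y = 1133.6, so Y = 1133.6/0.26 = 4360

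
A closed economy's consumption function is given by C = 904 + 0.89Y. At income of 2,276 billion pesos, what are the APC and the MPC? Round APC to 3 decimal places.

APC = 1.287; MPC = 0.89

MPC = 0.89 (the slope of the consumption function)
C = 904 + 0.89(2276) = 2929.64, so APC = 2929.64/2276 = 1.287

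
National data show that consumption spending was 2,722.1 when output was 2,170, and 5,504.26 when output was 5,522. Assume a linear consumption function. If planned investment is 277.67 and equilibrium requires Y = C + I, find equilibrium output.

Y = 7051

MPC = (5504.26 − 2722.1)/(5522 − 2170) = 2782.16/3352 = 0.83
a = 2722.1 − 0.83(2170) = 921
Equilibrium: Y = 921 + 0.83Y + 277.67
0.17Y = 1198.67, so Y = 1198.67/0.17 = 7051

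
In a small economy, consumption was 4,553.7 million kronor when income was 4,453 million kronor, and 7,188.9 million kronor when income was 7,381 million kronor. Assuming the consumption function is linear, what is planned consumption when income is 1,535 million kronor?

MPC = (7188.9 − 4553.7)/(7381 − 4453) = 2635.2/2928 = 0.9
a = 4553.7 − 0.9(4453) = 4553.7 − 4007.7 = 546
C = 546 + 0.9(1535) = 546 + 1381.5 = 1927.5

C = 1927.5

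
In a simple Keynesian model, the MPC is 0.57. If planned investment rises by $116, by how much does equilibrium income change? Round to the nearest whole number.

ΔY ≈ 270

The multiplier is 1/(1 − MPC) = 1/0.43.
ΔY = 116/0.43 = 269.77 ≈ 270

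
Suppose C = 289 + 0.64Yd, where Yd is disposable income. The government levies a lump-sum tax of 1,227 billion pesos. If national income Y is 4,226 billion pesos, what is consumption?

Yd = Y − T = 4226 − 1227 = 2999
C = 289 + 0.64(2999) = 289 + 1919.36 = 2208.36

C = 2208.36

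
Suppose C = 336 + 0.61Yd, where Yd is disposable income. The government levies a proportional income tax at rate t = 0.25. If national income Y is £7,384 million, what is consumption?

Yd = (1 − 0.25)(7384) = 0.75(7384) = 5538
C = 336 + 0.61(5538) = 336 + 3378.18 = 3714.18

C = 3714.18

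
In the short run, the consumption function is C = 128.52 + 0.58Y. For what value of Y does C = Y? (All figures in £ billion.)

Y = 306

At break-even, C = Y: 128.52 + 0.58Y = Y
0.42Y = 128.52, so Y = 128.52/0.42 = 306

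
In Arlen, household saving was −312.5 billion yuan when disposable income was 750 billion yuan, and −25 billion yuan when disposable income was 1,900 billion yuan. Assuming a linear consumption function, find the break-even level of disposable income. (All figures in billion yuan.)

MPS = ΔS/ΔY = (-25 − (-312.5))/(1900 − 750) = 287.5/1150 = 0.25
MPC = 1 − MPS = 0.75
From S(750) = -312.5: −a + 0.25(750) = -312.5, so a = 187.5 − (-312.5) = 500
Break-even (S = 0): Y = a/MPS = 500/0.25 = 2000

Y = 2000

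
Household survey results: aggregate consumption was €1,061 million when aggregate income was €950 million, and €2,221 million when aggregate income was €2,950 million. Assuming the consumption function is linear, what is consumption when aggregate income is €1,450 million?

C = 1351

MPC = (2221 − 1061)/(2950 − 950) = 1160/2000 = 0.58
a = 1061 − 0.58(950) = 1061 − 551 = 510
C = 510 + 0.58(1450) = 510 + 841 = 1351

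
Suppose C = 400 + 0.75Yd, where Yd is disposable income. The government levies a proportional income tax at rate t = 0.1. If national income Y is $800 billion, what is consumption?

C = 940

Yd = (1 − 0.1)(800) = 0.9(800) = 720
C = 400 + 0.75(720) = 400 + 540 = 940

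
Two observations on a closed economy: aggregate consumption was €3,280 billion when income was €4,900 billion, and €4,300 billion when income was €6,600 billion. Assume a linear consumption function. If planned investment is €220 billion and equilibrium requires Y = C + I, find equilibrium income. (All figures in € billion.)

Y = 1400

MPC = (4300 − 3280)/(6600 − 4900) = 1020/1700 = 0.6
a = 3280 − 0.6(4900) = 340
Equilibrium: Y = 340 + 0.6Y + 220
0.4Y = 560, so Y = 560/0.4 = 1400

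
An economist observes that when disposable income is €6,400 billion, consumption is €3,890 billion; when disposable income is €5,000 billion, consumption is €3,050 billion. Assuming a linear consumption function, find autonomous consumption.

a = 50

MPC = ΔC/ΔY = (3890 − 3050)/(6400 − 5000) = 840/1400 = 0.6
a = C − MPC·Y = 3050 − 0.6(5000) = 3050 − 3000 = 50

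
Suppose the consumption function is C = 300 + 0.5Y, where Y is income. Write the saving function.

S = Y − C = Y − (300 + 0.5Y) = -300 + (1 − 0.5)Y

S = -300 + 0.5Y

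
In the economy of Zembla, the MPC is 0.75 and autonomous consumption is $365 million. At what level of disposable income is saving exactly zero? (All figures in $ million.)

At break-even, C = Y: 365 + 0.75Y = Y
0.25Y = 365, so Y = 365/0.25 = 1460

Y = 1460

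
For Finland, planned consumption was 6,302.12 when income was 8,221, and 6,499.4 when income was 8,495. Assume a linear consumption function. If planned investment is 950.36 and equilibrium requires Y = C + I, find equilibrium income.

MPC = (6499.4 − 6302.12)/(8495 − 8221) = 197.28/274 = 0.72
a = 6302.12 − 0.72(8221) = 383
Equilibrium: Y = 383 + 0.72Y + 950.36
0.28Y = 1333.36, so Y = 1333.36/0.28 = 4762

Y = 4762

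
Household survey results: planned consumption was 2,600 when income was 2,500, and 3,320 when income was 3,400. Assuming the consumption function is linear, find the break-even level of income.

MPC = (3320 − 2600)/(3400 − 2500) = 720/900 = 0.8
a = 2600 − 0.8(2500) = 2600 − 2000 = 600
Break-even: Y = a/(1−MPC) = 600/0.2 = 3000

Y = 3000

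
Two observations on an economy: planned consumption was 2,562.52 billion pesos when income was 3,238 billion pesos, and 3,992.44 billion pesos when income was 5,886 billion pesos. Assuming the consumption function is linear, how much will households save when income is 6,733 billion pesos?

MPC = (3992.44 − 2562.52)/(5886 − 3238) = 1429.92/2648 = 0.54
a = 2562.52 − 0.54(3238) = 2562.52 − 1748.52 = 814
C = 814 + 0.54(6733) = 4449.82
S = 6733 − 4449.82 = 2283.18

S = 2283.18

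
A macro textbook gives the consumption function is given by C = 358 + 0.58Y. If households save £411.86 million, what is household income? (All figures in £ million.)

Y = 1833

S = Y − C = -358 + 0.42Y
-358 + 0.42Y = 411.86, so 0.42Y = 769.86 and Y = 1833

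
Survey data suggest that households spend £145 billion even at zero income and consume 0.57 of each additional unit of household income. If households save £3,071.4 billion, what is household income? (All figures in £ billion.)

Y = 7480

S = Y − C = -145 + 0.43Y
-145 + 0.43Y = 3071.4, so 0.43Y = 3216.4 and Y = 7480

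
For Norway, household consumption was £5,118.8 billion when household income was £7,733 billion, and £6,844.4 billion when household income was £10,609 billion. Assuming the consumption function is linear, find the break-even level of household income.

Y = 1197.5

MPC = (6844.4 − 5118.8)/(10609 − 7733) = 1725.6/2876 = 0.6
a = 5118.8 − 0.6(7733) = 5118.8 − 4639.8 = 479
Break-even: Y = a/(1−MPC) = 479/0.4 = 1197.5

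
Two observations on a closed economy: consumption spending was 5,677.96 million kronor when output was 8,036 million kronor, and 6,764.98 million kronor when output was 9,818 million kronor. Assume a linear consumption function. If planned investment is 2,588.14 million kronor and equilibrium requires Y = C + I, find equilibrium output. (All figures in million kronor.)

Y = 8626

MPC = (6764.98 − 5677.96)/(9818 − 8036) = 1087.02/1782 = 0.61
a = 5677.96 − 0.61(8036) = 776
Equilibrium: Y = 776 + 0.61Y + 2588.14
0.39Y = 3364.14, so Y = 3364.14/0.39 = 8626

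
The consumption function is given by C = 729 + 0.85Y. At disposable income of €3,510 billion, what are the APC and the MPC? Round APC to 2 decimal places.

MPC = 0.85 (the slope of the consumption function)
C = 729 + 0.85(3510) = 3712.5, so APC = 3712.5/3510 = 1.06

APC = 1.06; MPC = 0.85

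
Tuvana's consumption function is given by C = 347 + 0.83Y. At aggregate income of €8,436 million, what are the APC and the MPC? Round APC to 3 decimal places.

APC = 0.871; MPC = 0.83

MPC = 0.83 (the slope of the consumption function)
C = 347 + 0.83(8436) = 7348.88, so APC = 7348.88/8436 = 0.871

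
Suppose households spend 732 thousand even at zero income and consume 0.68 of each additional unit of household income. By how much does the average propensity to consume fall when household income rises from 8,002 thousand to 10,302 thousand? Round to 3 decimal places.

At Y = 8002: C = 732 + 0.68(8002) = 6173.36, APC = 6173.36/8002 = 0.7715
At Y = 10302: C = 7737.36, APC = 7737.36/10302 = 0.7511
Fall in APC = 0.7715 − 0.7511 = 0.0204 ≈ 0.020

ΔAPC = 0.020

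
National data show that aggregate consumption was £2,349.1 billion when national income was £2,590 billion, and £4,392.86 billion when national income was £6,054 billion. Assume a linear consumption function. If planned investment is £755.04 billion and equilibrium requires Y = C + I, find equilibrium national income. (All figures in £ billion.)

MPC = (4392.86 − 2349.1)/(6054 − 2590) = 2043.76/3464 = 0.59
a = 2349.1 − 0.59(2590) = 821
Equilibrium: Y = 821 + 0.59Y + 755.04
0.41Y = 1576.04, so Y = 1576.04/0.41 = 3844

Y = 3844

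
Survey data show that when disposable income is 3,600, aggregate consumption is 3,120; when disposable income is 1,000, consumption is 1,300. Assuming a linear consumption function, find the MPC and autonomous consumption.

MPC = ΔC/ΔY = (3120 − 1300)/(3600 − 1000) = 1820/2600 = 0.7
a = C − MPC·Y = 1300 − 0.7(1000) = 1300 − 700 = 600

MPC = 0.7; a = 600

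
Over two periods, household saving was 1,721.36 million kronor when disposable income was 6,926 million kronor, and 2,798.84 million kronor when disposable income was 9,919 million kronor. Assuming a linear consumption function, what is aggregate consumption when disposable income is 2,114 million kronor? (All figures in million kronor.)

C = 2124.96

MPS = ΔS/ΔY = (2798.84 − 1721.36)/(9919 − 6926) = 1077.48/2993 = 0.36
MPC = 1 − MPS = 0.64
Autonomous saving = 1721.36 − 0.36(6926) = -772, so a = 772
C = 772 + 0.64(2114) = 772 + 1352.96 = 2124.96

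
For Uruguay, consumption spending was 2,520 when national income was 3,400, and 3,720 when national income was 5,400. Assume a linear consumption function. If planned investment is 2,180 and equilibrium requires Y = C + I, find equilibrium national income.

MPC = (3720 − 2520)/(5400 − 3400) = 1200/2000 = 0.6
a = 2520 − 0.6(3400) = 480
Equilibrium: Y = 480 + 0.6Y + 2180
0.4Y = 2660, so Y = 2660/0.4 = 6650

Y = 6650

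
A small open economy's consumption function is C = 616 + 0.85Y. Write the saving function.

S = -616 + 0.15Y

S = Y − C = Y − (616 + 0.85Y) = -616 + (1 − 0.85)Y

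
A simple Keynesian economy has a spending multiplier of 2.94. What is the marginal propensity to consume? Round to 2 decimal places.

MPC = 0.66

k = 1/(1 − MPC), so 1 − MPC = 1/k = 1/2.94 = 0.3401
MPC = 1 − 0.3401 = 0.66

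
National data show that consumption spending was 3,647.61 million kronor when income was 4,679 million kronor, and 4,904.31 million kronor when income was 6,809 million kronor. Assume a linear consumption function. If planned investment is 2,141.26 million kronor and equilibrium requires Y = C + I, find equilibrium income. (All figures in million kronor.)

MPC = (4904.31 − 3647.61)/(6809 − 4679) = 1256.7/2130 = 0.59
a = 3647.61 − 0.59(4679) = 887
Equilibrium: Y = 887 + 0.59Y + 2141.26
0.41Y = 3028.26, so Y = 3028.26/0.41 = 7386

Y = 7386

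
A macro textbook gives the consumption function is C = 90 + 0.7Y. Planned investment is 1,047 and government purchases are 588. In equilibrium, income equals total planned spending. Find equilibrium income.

Y = C + I + G = 90 + 0.7Y + 1047 + 588
Y − 0.7Y = 1725
0.3Y = 1725, so Y = 1725/0.3 = 5750

Y = 5750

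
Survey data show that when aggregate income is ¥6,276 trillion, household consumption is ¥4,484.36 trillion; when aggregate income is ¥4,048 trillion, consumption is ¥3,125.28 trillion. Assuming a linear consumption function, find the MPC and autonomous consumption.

MPC = ΔC/ΔY = (4484.36 − 3125.28)/(6276 − 4048) = 1359.08/2228 = 0.61
a = C − MPC·Y = 3125.28 − 0.61(4048) = 3125.28 − 2469.28 = 656

MPC = 0.61; a = 656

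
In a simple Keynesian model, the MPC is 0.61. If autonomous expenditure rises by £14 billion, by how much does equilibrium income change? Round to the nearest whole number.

The multiplier is 1/(1 − MPC) = 1/0.39.
ΔY = 14/0.39 = 35.90 ≈ 36

ΔY ≈ 36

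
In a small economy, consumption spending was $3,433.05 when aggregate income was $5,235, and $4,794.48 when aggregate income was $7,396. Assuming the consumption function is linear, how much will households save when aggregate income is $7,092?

S = 2489.04

MPC = (4794.48 − 3433.05)/(7396 − 5235) = 1361.43/2161 = 0.63
a = 3433.05 − 0.63(5235) = 3433.05 − 3298.05 = 135
C = 135 + 0.63(7092) = 4602.96
S = 7092 − 4602.96 = 2489.04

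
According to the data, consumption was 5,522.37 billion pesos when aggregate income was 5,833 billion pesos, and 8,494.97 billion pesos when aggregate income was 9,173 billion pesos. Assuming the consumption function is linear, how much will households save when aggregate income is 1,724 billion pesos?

MPC = (8494.97 − 5522.37)/(9173 − 5833) = 2972.6/3340 = 0.89
a = 5522.37 − 0.89(5833) = 5522.37 − 5191.37 = 331
C = 331 + 0.89(1724) = 1865.36
S = 1724 − 1865.36 = -141.36

S = -141.36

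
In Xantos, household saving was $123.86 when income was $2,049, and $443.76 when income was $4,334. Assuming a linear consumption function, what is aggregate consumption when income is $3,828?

C = 3455.08

MPS = ΔS/ΔY = (443.76 − 123.86)/(4334 − 2049) = 319.9/2285 = 0.14
MPC = 1 − MPS = 0.86
Autonomous saving = 123.86 − 0.14(2049) = -163, so a = 163
C = 163 + 0.86(3828) = 163 + 3292.08 = 3455.08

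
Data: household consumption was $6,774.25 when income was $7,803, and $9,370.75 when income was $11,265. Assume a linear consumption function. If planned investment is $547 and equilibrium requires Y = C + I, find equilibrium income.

MPC = (9370.75 − 6774.25)/(11265 − 7803) = 2596.5/3462 = 0.75
a = 6774.25 − 0.75(7803) = 922
Equilibrium: Y = 922 + 0.75Y + 547
0.25Y = 1469, so Y = 1469/0.25 = 5876

Y = 5876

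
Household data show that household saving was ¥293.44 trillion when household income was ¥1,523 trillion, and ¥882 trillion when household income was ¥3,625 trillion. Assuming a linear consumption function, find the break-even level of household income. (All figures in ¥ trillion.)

MPS = ΔS/ΔY = (882 − 293.44)/(3625 − 1523) = 588.56/2102 = 0.28
MPC = 1 − MPS = 0.72
From S(1523) = 293.44: −a + 0.28(1523) = 293.44, so a = 426.44 − 293.44 = 133
Break-even (S = 0): Y = a/MPS = 133/0.28 = 475

Y = 475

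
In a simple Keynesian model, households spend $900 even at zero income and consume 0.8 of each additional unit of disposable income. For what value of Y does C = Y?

Y = 4500

At break-even, C = Y: 900 + 0.8Y = Y
0.2Y = 900, so Y = 900/0.2 = 4500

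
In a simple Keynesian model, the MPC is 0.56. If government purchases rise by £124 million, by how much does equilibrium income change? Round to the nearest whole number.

The multiplier is 1/(1 − MPC) = 1/0.44.
ΔY = 124/0.44 = 281.82 ≈ 282

ΔY ≈ 282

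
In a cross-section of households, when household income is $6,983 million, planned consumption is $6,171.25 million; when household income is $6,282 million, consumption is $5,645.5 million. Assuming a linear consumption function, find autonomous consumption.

a = 934

MPC = ΔC/ΔY = (6171.25 − 5645.5)/(6983 − 6282) = 525.75/701 = 0.75
a = C − MPC·Y = 5645.5 − 0.75(6282) = 5645.5 − 4711.5 = 934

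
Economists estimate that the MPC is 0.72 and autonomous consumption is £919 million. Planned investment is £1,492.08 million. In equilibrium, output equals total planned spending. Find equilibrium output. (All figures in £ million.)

Y = C + I = 919 + 0.72Y + 1492.08
Y − 0.72Y = 2411.08
0.28Y = 2411.08, so Y = 2411.08/0.28 = 8611

Y = 8611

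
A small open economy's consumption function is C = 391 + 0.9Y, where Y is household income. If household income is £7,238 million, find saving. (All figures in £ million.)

S = 332.8

C = 391 + 0.9(7238) = 391 + 6514.2 = 6905.2
S = Y − C = 7238 − 6905.2 = 332.8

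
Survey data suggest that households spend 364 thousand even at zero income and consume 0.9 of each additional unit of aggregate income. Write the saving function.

S = -364 + 0.1Y

S = Y − C = Y − (364 + 0.9Y) = -364 + (1 − 0.9)Y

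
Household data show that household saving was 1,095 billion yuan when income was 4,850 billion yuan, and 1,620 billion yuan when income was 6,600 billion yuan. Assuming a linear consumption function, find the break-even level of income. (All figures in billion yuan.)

MPS = ΔS/ΔY = (1620 − 1095)/(6600 − 4850) = 525/1750 = 0.3
MPC = 1 − MPS = 0.7
From S(4850) = 1095: −a + 0.3(4850) = 1095, so a = 1455 − 1095 = 360
Break-even (S = 0): Y = a/MPS = 360/0.3 = 1200

Y = 1200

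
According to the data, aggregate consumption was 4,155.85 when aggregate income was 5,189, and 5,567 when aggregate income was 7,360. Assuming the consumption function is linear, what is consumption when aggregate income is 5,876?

C = 4602.4

MPC = (5567 − 4155.85)/(7360 − 5189) = 1411.15/2171 = 0.65
a = 4155.85 − 0.65(5189) = 4155.85 − 3372.85 = 783
C = 783 + 0.65(5876) = 783 + 3819.4 = 4602.4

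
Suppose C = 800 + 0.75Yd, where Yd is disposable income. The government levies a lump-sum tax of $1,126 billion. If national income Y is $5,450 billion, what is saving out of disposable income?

S = 281

Yd = Y − T = 5450 − 1126 = 4324
C = 800 + 0.75(4324) = 800 + 3243 = 4043
S = Yd − C = 4324 − 4043 = 281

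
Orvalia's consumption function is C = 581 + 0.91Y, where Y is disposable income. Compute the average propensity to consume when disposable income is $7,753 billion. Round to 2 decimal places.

C = 581 + 0.91(7753) = 7636.23
APC = C/Y = 7636.23/7753 = 0.98

APC = 0.98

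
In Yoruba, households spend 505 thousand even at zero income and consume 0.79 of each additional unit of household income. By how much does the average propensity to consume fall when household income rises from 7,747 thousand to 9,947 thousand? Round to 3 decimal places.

At Y = 7747: C = 505 + 0.79(7747) = 6625.13, APC = 6625.13/7747 = 0.8552
At Y = 9947: C = 8363.13, APC = 8363.13/9947 = 0.8408
Fall in APC = 0.8552 − 0.8408 = 0.0144 ≈ 0.014

ΔAPC = 0.014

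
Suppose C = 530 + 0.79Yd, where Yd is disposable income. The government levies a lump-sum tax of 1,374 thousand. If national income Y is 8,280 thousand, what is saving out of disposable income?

S = 920.26

Yd = Y − T = 8280 − 1374 = 6906
C = 530 + 0.79(6906) = 530 + 5455.74 = 5985.74
S = Yd − C = 6906 − 5985.74 = 920.26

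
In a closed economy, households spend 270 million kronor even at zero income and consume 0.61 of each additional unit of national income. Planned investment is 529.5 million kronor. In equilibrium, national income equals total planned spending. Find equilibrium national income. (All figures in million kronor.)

Y = 2050

Y = C + I = 270 + 0.61Y + 529.5
Y − 0.61Y = 799.5
0.39Y = 799.5, so Y = 799.5/0.39 = 2050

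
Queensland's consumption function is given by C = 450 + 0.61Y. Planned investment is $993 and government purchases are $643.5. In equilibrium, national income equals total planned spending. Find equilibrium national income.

Y = 5350

Y = C + I + G = 450 + 0.61Y + 993 + 643.5
Y − 0.61Y = 2086.5
0.39Y = 2086.5, so Y = 2086.5/0.39 = 5350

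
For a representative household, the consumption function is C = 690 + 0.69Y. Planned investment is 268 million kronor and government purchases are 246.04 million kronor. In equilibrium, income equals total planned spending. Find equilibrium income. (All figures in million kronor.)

Y = C + I + G = 690 + 0.69Y + 268 + 246.04
Y − 0.69Y = 1204.04
0.31Y = 1204.04, so Y = 1204.04/0.31 = 3884

Y = 3884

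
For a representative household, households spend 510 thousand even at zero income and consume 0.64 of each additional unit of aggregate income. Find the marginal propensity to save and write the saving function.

MPS = 0.36; S = -510 + 0.36Y

MPS = 1 − MPC = 1 − 0.64 = 0.36
S = Y − C = -510 + 0.36Y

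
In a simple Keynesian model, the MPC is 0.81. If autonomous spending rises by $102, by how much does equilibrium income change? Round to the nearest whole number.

The multiplier is 1/(1 − MPC) = 1/0.19.
ΔY = 102/0.19 = 536.84 ≈ 537

ΔY ≈ 537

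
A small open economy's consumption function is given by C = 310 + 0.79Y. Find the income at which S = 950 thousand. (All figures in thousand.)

Y = 6000

S = Y − C = -310 + 0.21Y
-310 + 0.21Y = 950, so 0.21Y = 1260 and Y = 6000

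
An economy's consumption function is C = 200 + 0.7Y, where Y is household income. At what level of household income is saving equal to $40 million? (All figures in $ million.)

S = Y − C = -200 + 0.3Y
-200 + 0.3Y = 40, so 0.3Y = 240 and Y = 800

Y = 800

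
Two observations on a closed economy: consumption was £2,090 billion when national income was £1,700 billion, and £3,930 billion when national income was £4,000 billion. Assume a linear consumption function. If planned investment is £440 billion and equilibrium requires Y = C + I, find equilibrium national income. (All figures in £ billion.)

MPC = (3930 − 2090)/(4000 − 1700) = 1840/2300 = 0.8
a = 2090 − 0.8(1700) = 730
Equilibrium: Y = 730 + 0.8Y + 440
0.2Y = 1170, so Y = 1170/0.2 = 5850

Y = 5850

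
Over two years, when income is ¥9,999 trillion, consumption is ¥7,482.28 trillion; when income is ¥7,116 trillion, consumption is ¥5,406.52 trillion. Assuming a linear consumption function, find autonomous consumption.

MPC = ΔC/ΔY = (7482.28 − 5406.52)/(9999 − 7116) = 2075.76/2883 = 0.72
a = C − MPC·Y = 5406.52 − 0.72(7116) = 5406.52 − 5123.52 = 283

a = 283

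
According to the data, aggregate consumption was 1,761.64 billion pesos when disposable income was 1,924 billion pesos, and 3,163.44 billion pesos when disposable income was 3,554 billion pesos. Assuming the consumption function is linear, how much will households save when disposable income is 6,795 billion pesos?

MPC = (3163.44 − 1761.64)/(3554 − 1924) = 1401.8/1630 = 0.86
a = 1761.64 − 0.86(1924) = 1761.64 − 1654.64 = 107
C = 107 + 0.86(6795) = 5950.7
S = 6795 − 5950.7 = 844.3

S = 844.3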